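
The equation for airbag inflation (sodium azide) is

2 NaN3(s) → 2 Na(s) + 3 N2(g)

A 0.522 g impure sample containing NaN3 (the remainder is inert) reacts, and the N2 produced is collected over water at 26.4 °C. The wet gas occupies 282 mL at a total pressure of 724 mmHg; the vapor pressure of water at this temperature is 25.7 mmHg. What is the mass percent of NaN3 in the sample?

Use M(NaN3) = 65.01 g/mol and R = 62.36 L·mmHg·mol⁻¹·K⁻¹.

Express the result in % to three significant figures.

87.5 %

P(N2) = 724 − 25.7 = 698.3 mmHg
n(N2) = PV/RT = (698.3 × 0.2820) / (62.36 × 299.55) = 0.01054 mol
n(NaN3) = (2/3) × 0.01054 = 0.007027 mol
m(NaN3) = 0.007027 × 65.01 = 0.4568 g
%NaN3 = 0.4568 / 0.522 × 100 = 87.51%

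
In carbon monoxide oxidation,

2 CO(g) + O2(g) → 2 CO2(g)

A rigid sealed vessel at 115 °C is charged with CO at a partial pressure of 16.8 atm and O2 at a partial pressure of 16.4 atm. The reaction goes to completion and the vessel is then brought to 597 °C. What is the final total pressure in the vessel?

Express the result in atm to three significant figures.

With V and T fixed, P_i ∝ n_i, so the mole ratios apply directly to partial pressures at 115 °C.
P(O2) required for 16.8 atm of CO = (1/2) × 16.8 = 8.400 atm; available 16.4 atm, so CO is limiting.
P(O2) remaining = 16.4 − (1/2) × 16.8 = 8.000 atm
P(gaseous products) = (2)/2 × 16.8 = 16.80 atm
P_total at 115 °C = 8.000 + 16.80 = 24.80 atm
Scaling to 597 °C: P = 24.80 × 870.15/388.15 = 55.60 atm

55.6 atm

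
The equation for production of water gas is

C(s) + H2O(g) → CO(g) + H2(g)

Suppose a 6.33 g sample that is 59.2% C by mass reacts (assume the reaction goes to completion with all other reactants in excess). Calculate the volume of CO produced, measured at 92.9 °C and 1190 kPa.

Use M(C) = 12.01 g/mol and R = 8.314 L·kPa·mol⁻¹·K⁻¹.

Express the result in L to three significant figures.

mass of C = 6.33 × 59.2/100 = 3.747 g
n(C) = 3.747 / 12.01 = 0.3120 mol
n(CO) = (1/1) × 0.3120 = 0.3120 mol
V = nRT/P = 0.3120 × 8.314 × 366.05 / 1190 = 0.7979 L

0.798 L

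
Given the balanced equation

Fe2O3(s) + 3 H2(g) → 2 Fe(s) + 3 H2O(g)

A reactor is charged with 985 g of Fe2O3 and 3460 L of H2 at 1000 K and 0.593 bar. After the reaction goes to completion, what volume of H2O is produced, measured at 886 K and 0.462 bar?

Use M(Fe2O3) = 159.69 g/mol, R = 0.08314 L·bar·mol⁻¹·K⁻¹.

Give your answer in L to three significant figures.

n(Fe2O3) = 985 / 159.69 = 6.168 mol
n(H2) = PV/RT = (0.593 × 3460) / (0.08314 × 1000) = 24.68 mol
For 6.168 mol Fe2O3, stoichiometry requires (3/1) × 6.168 = 18.50 mol H2; 24.68 mol is available, so Fe2O3 is limiting.
n(H2O) = (3/1) × 6.168 = 18.50 mol
V(H2O) = nRT/P = 18.50 × 0.08314 × 886 / 0.462 = 2950 L

2950 L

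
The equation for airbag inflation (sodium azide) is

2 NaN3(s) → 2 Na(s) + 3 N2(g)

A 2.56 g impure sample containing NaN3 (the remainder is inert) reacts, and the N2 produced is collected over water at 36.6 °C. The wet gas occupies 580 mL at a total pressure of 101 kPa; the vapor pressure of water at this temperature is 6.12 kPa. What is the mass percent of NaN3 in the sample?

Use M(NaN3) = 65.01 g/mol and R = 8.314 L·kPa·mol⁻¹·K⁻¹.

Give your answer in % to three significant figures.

P(N2) = 101 − 6.12 = 94.88 kPa
n(N2) = PV/RT = (94.88 × 0.5800) / (8.314 × 309.75) = 0.02137 mol
n(NaN3) = (2/3) × 0.02137 = 0.01425 mol
m(NaN3) = 0.01425 × 65.01 = 0.9264 g
%NaN3 = 0.9264 / 2.56 × 100 = 36.19%

36.2 %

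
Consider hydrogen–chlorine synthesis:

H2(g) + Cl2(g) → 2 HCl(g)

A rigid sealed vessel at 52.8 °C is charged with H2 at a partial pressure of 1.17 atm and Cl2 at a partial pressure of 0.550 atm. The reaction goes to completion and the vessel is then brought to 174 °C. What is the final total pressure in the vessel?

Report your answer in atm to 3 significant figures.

At constant V, partial pressures at 52.8 °C are proportional to moles, so apply stoichiometry directly to pressures.
P(Cl2) required for 1.17 atm of H2 = (1/1) × 1.17 = 1.170 atm; available 0.550 atm, so Cl2 is limiting.
P(H2) remaining = 1.17 − (1/1) × 0.550 = 0.6200 atm
P(gaseous products) = (2)/1 × 0.550 = 1.100 atm
P_total at 52.8 °C = 0.6200 + 1.100 = 1.720 atm
Scaling to 174 °C: P = 1.720 × 447.15/325.95 = 2.360 atm

2.36 atm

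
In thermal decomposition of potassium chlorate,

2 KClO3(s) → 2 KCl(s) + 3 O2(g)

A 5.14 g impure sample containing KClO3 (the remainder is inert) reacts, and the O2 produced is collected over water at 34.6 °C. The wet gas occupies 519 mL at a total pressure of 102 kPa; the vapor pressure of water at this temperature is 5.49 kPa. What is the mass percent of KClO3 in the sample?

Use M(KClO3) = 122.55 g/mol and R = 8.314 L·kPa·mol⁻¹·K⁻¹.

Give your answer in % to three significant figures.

P(O2) = 102 − 5.49 = 96.51 kPa
n(O2) = PV/RT = (96.51 × 0.5190) / (8.314 × 307.75) = 0.01958 mol
n(KClO3) = (2/3) × 0.01958 = 0.01305 mol
m(KClO3) = 0.01305 × 122.55 = 1.599 g
%KClO3 = 1.599 / 5.14 × 100 = 31.11%

31.1 %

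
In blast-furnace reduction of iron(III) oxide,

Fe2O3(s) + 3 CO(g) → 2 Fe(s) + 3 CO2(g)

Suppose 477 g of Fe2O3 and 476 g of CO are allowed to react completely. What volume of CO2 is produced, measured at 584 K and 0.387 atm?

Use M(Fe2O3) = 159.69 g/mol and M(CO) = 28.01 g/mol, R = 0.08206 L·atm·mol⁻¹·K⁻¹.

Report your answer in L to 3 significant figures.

1110 L

n(Fe2O3) = 477 / 159.69 = 2.987 mol
n(CO) = 476 / 28.01 = 16.99 mol
For 2.987 mol Fe2O3, stoichiometry requires (3/1) × 2.987 = 8.961 mol CO; 16.99 mol is available, so Fe2O3 is limiting.
n(CO2) = (3/1) × 2.987 = 8.961 mol
V(CO2) = nRT/P = 8.961 × 0.08206 × 584 / 0.387 = 1110 L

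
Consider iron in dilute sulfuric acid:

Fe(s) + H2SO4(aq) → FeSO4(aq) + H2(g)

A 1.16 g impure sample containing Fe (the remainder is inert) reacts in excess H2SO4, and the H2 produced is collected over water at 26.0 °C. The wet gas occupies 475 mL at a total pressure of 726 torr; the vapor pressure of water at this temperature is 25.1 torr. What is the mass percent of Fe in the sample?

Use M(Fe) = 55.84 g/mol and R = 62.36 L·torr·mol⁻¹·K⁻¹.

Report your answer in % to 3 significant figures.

P(H2) = 726 − 25.1 = 700.9 torr
n(H2) = PV/RT = (700.9 × 0.4750) / (62.36 × 299.15) = 0.01785 mol
n(Fe) = (1/1) × 0.01785 = 0.01785 mol
m(Fe) = 0.01785 × 55.84 = 0.9967 g
%Fe = 0.9967 / 1.16 × 100 = 85.92%

85.9 %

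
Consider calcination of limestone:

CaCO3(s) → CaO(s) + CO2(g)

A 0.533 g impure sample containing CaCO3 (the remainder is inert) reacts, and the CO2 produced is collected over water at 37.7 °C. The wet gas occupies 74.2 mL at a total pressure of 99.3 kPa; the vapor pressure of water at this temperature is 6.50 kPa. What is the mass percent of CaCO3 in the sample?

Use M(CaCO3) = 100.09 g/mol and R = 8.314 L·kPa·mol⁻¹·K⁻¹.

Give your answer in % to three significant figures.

P(CO2) = 99.3 − 6.50 = 92.80 kPa
n(CO2) = PV/RT = (92.80 × 0.07420) / (8.314 × 310.85) = 0.002664 mol
n(CaCO3) = (1/1) × 0.002664 = 0.002664 mol
m(CaCO3) = 0.002664 × 100.09 = 0.2666 g
%CaCO3 = 0.2666 / 0.533 × 100 = 50.02%

50.0 %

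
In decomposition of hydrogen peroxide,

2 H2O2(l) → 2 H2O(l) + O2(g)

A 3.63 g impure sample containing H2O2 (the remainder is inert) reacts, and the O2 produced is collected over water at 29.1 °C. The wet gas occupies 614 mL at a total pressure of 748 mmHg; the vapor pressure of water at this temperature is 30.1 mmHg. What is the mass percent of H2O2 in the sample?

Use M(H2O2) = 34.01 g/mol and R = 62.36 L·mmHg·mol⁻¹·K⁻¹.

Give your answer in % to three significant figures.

P(O2) = 748 − 30.1 = 717.9 mmHg
n(O2) = PV/RT = (717.9 × 0.6140) / (62.36 × 302.25) = 0.02339 mol
n(H2O2) = (2/1) × 0.02339 = 0.04678 mol
m(H2O2) = 0.04678 × 34.01 = 1.591 g
%H2O2 = 1.591 / 3.63 × 100 = 43.83%

43.8 %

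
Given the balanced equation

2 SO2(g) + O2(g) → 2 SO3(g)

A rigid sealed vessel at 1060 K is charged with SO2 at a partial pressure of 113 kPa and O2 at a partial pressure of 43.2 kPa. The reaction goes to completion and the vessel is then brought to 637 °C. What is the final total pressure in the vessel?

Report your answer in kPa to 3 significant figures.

97.0 kPa

With V and T fixed, P_i ∝ n_i, so the mole ratios apply directly to partial pressures at 1060 K.
P(O2) required for 113 kPa of SO2 = (1/2) × 113 = 56.50 kPa; available 43.2 kPa, so O2 is limiting.
P(SO2) remaining = 113 − (2/1) × 43.2 = 26.60 kPa
P(gaseous products) = (2)/1 × 43.2 = 86.40 kPa
P_total at 1060 K = 26.60 + 86.40 = 113.0 kPa
Scaling to 637 °C: P = 113.0 × 910.15/1060 = 97.03 kPa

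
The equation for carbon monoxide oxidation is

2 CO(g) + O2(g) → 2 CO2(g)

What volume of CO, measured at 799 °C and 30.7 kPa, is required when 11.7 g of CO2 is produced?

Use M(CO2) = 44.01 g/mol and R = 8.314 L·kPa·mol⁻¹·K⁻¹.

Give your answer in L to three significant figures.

77.2 L

n(CO2) = 11.70 / 44.01 = 0.2658 mol
n(CO) = (2/2) × 0.2658 = 0.2658 mol
V = nRT/P = 0.2658 × 8.314 × 1072.15 / 30.7 = 77.18 L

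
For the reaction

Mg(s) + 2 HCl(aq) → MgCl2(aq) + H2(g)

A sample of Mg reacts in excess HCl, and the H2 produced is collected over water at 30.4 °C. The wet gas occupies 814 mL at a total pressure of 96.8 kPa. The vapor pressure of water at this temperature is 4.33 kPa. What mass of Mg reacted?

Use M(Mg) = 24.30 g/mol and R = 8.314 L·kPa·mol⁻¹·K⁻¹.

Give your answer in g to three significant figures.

0.725 g

P(H2) = 96.8 − 4.33 = 92.47 kPa
n(H2) = PV/RT = (92.47 × 0.8140) / (8.314 × 303.55) = 0.02983 mol
n(Mg) = (1/1) × 0.02983 = 0.02983 mol
m(Mg) = 0.02983 × 24.30 = 0.7249 g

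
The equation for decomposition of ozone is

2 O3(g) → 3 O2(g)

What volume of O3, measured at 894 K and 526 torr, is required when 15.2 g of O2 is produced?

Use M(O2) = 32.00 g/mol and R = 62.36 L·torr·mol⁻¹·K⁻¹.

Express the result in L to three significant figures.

33.6 L

n(O2) = 15.20 / 32.00 = 0.4750 mol
n(O3) = (2/3) × 0.4750 = 0.3167 mol
V = nRT/P = 0.3167 × 62.36 × 894 / 526 = 33.57 L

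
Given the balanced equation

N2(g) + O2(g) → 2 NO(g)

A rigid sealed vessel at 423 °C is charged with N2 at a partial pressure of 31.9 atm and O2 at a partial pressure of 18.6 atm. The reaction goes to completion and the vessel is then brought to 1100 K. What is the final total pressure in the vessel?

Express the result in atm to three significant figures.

79.8 atm

Because the vessel is rigid and T is held at 423 °C, work the stoichiometry in partial pressures (P_i = n_iRT/V).
P(O2) required for 31.9 atm of N2 = (1/1) × 31.9 = 31.90 atm; available 18.6 atm, so O2 is limiting.
P(N2) remaining = 31.9 − (1/1) × 18.6 = 13.30 atm
P(gaseous products) = (2)/1 × 18.6 = 37.20 atm
P_total at 423 °C = 13.30 + 37.20 = 50.50 atm
Scaling to 1100 K: P = 50.50 × 1100/696.15 = 79.80 atm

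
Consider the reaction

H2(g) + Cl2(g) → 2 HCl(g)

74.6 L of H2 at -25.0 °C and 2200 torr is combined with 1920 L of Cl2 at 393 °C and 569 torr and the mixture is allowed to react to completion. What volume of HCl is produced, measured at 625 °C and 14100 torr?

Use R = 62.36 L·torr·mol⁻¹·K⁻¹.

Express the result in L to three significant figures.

84.3 L

n(H2) = PV/RT = (2200 × 74.6) / (62.36 × 248.15) = 10.61 mol
n(Cl2) = PV/RT = (569 × 1920) / (62.36 × 666.15) = 26.30 mol
For 10.61 mol H2, stoichiometry requires (1/1) × 10.61 = 10.61 mol Cl2; 26.30 mol is available, so H2 is limiting.
n(HCl) = (2/1) × 10.61 = 21.22 mol
V(HCl) = nRT/P = 21.22 × 62.36 × 898.15 / 14100 = 84.29 L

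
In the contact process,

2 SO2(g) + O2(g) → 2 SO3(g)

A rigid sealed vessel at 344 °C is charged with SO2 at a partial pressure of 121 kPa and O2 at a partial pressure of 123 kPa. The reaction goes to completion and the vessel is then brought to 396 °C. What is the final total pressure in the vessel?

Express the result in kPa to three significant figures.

199 kPa

At constant V, partial pressures at 344 °C are proportional to moles, so apply stoichiometry directly to pressures.
P(O2) required for 121 kPa of SO2 = (1/2) × 121 = 60.50 kPa; available 123 kPa, so SO2 is limiting.
P(O2) remaining = 123 − (1/2) × 121 = 62.50 kPa
P(gaseous products) = (2)/2 × 121 = 121.0 kPa
P_total at 344 °C = 62.50 + 121.0 = 183.5 kPa
Scaling to 396 °C: P = 183.5 × 669.15/617.15 = 199.0 kPa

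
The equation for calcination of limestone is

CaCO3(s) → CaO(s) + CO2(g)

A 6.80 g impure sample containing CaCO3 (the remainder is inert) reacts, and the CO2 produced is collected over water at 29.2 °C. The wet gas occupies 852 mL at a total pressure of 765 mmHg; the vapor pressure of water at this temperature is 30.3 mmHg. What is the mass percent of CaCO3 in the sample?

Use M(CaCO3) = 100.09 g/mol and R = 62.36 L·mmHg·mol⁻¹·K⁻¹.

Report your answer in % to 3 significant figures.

P(CO2) = 765 − 30.3 = 734.7 mmHg
n(CO2) = PV/RT = (734.7 × 0.8520) / (62.36 × 302.35) = 0.03320 mol
n(CaCO3) = (1/1) × 0.03320 = 0.03320 mol
m(CaCO3) = 0.03320 × 100.09 = 3.323 g
%CaCO3 = 3.323 / 6.80 × 100 = 48.87%

48.9 %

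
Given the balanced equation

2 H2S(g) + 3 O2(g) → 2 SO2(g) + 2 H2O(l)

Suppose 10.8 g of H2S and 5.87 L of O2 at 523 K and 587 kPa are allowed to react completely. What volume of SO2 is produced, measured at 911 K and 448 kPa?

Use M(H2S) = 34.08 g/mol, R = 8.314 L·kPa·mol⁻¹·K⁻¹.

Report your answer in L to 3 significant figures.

5.36 L

n(H2S) = 10.8 / 34.08 = 0.3169 mol
n(O2) = PV/RT = (587 × 5.87) / (8.314 × 523) = 0.7924 mol
For 0.3169 mol H2S, stoichiometry requires (3/2) × 0.3169 = 0.4754 mol O2; 0.7924 mol is available, so H2S is limiting.
n(SO2) = (2/2) × 0.3169 = 0.3169 mol
V(SO2) = nRT/P = 0.3169 × 8.314 × 911 / 448 = 5.358 L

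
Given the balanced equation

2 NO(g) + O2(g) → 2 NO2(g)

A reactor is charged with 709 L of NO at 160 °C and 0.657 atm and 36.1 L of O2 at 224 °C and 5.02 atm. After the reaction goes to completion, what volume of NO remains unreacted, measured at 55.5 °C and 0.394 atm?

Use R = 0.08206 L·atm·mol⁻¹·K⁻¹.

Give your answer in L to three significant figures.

n(NO) = PV/RT = (0.657 × 709) / (0.08206 × 433.15) = 13.11 mol
n(O2) = PV/RT = (5.02 × 36.1) / (0.08206 × 497.15) = 4.442 mol
For 13.11 mol NO, stoichiometry requires (1/2) × 13.11 = 6.555 mol O2; 4.442 mol is available, so O2 is limiting.
n(NO) consumed = (2/1) × 4.442 = 8.884 mol; remaining = 13.11 − 8.884 = 4.226 mol
V(NO) = nRT/P = 4.226 × 0.08206 × 328.65 / 0.394 = 289.3 L

289 L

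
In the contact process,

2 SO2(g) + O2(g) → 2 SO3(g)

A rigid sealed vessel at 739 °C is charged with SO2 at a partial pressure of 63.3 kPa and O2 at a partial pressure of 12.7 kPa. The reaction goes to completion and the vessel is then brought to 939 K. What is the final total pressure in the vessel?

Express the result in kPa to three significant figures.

58.7 kPa

At constant V, partial pressures at 739 °C are proportional to moles, so apply stoichiometry directly to pressures.
P(O2) required for 63.3 kPa of SO2 = (1/2) × 63.3 = 31.65 kPa; available 12.7 kPa, so O2 is limiting.
P(SO2) remaining = 63.3 − (2/1) × 12.7 = 37.90 kPa
P(gaseous products) = (2)/1 × 12.7 = 25.40 kPa
P_total at 739 °C = 37.90 + 25.40 = 63.30 kPa
Scaling to 939 K: P = 63.30 × 939/1012.15 = 58.73 kPa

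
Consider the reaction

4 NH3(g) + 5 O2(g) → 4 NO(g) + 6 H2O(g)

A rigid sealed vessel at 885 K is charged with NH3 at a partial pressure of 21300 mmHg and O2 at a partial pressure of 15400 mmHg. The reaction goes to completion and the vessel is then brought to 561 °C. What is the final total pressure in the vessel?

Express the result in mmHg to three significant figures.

With V and T fixed, P_i ∝ n_i, so the mole ratios apply directly to partial pressures at 885 K.
P(O2) required for 21300 mmHg of NH3 = (5/4) × 21300 = 26620 mmHg; available 15400 mmHg, so O2 is limiting.
P(NH3) remaining = 21300 − (4/5) × 15400 = 8980 mmHg
P(gaseous products) = (4+6)/5 × 15400 = 30800 mmHg
P_total at 885 K = 8980 + 30800 = 39780 mmHg
Scaling to 561 °C: P = 39780 × 834.15/885 = 37490 mmHg

37500 mmHg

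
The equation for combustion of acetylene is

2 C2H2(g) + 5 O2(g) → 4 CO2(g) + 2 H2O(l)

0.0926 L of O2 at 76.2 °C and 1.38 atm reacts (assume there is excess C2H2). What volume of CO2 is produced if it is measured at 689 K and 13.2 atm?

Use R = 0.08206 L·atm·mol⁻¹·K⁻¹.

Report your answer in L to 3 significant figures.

0.0153 L

n(O2) = PV/RT = (1.38 × 0.0926) / (0.08206 × 349.35) = 0.004458 mol
n(CO2) = (4/5) × 0.004458 = 0.003566 mol
V = nRT/P = 0.003566 × 0.08206 × 689 / 13.2 = 0.01527 L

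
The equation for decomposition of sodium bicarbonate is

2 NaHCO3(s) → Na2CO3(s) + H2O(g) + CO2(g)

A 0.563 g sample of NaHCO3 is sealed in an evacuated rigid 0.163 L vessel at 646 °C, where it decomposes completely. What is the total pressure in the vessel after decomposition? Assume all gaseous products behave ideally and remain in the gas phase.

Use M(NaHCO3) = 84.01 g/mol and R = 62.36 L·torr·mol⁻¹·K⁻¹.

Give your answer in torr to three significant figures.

n(NaHCO3) = 0.563 / 84.01 = 0.006702 mol
n(gas produced) = (2/2) × 0.006702 = 0.006702 mol
P = nRT/V = 0.006702 × 62.36 × 919.15 / 0.163 = 2357 torr

2360 torr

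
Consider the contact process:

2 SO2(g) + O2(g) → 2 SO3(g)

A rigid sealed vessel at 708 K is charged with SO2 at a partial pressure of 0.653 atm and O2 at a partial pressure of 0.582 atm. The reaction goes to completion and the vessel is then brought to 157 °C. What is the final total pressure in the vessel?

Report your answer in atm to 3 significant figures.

Because the vessel is rigid and T is held at 708 K, work the stoichiometry in partial pressures (P_i = n_iRT/V).
P(O2) required for 0.653 atm of SO2 = (1/2) × 0.653 = 0.3265 atm; available 0.582 atm, so SO2 is limiting.
P(O2) remaining = 0.582 − (1/2) × 0.653 = 0.2555 atm
P(gaseous products) = (2)/2 × 0.653 = 0.6530 atm
P_total at 708 K = 0.2555 + 0.6530 = 0.9085 atm
Scaling to 157 °C: P = 0.9085 × 430.15/708 = 0.5520 atm

0.552 atm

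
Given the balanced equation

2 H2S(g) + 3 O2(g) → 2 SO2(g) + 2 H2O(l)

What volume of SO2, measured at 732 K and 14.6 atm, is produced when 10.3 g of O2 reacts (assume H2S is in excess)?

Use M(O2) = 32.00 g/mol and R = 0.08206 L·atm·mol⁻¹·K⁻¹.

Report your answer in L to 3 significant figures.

n(O2) = 10.30 / 32.00 = 0.3219 mol
n(SO2) = (2/3) × 0.3219 = 0.2146 mol
V = nRT/P = 0.2146 × 0.08206 × 732 / 14.6 = 0.8829 L

0.883 L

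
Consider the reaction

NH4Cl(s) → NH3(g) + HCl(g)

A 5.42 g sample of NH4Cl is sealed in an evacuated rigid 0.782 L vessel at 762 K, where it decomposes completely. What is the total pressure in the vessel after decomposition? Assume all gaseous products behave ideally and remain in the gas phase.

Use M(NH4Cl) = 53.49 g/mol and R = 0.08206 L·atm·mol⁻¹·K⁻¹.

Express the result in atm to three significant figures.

n(NH4Cl) = 5.42 / 53.49 = 0.1013 mol
n(gas produced) = (2/1) × 0.1013 = 0.2026 mol
P = nRT/V = 0.2026 × 0.08206 × 762 / 0.782 = 16.20 atm

16.2 atm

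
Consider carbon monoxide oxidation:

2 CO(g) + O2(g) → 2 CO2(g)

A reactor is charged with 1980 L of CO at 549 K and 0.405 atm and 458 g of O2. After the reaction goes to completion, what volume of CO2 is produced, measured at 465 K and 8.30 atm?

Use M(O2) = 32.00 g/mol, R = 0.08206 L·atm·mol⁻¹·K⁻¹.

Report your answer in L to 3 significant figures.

81.8 L

n(CO) = PV/RT = (0.405 × 1980) / (0.08206 × 549) = 17.80 mol
n(O2) = 458 / 32.00 = 14.31 mol
For 17.80 mol CO, stoichiometry requires (1/2) × 17.80 = 8.900 mol O2; 14.31 mol is available, so CO is limiting.
n(CO2) = (2/2) × 17.80 = 17.80 mol
V(CO2) = nRT/P = 17.80 × 0.08206 × 465 / 8.30 = 81.83 L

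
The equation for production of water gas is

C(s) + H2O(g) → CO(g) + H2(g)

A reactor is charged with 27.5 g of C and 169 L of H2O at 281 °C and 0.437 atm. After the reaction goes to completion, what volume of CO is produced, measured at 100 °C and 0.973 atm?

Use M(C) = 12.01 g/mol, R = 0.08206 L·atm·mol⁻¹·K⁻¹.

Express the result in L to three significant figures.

51.1 L

n(C) = 27.5 / 12.01 = 2.290 mol
n(H2O) = PV/RT = (0.437 × 169) / (0.08206 × 554.15) = 1.624 mol
For 2.290 mol C, stoichiometry requires (1/1) × 2.290 = 2.290 mol H2O; 1.624 mol is available, so H2O is limiting.
n(CO) = (1/1) × 1.624 = 1.624 mol
V(CO) = nRT/P = 1.624 × 0.08206 × 373.15 / 0.973 = 51.11 L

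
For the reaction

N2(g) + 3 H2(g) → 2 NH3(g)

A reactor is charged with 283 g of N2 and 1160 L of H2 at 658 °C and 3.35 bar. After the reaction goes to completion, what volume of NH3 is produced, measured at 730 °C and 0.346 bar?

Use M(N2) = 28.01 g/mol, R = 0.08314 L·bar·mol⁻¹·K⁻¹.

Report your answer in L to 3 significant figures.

n(N2) = 283 / 28.01 = 10.10 mol
n(H2) = PV/RT = (3.35 × 1160) / (0.08314 × 931.15) = 50.20 mol
For 10.10 mol N2, stoichiometry requires (3/1) × 10.10 = 30.30 mol H2; 50.20 mol is available, so N2 is limiting.
n(NH3) = (2/1) × 10.10 = 20.20 mol
V(NH3) = nRT/P = 20.20 × 0.08314 × 1003.15 / 0.346 = 4869 L

4870 L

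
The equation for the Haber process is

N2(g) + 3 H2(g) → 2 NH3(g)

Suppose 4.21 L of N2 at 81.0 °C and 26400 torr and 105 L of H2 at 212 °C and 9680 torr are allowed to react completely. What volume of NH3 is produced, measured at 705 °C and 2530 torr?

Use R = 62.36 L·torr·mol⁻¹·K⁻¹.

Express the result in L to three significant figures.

243 L

n(N2) = PV/RT = (26400 × 4.21) / (62.36 × 354.15) = 5.033 mol
n(H2) = PV/RT = (9680 × 105) / (62.36 × 485.15) = 33.60 mol
For 5.033 mol N2, stoichiometry requires (3/1) × 5.033 = 15.10 mol H2; 33.60 mol is available, so N2 is limiting.
n(NH3) = (2/1) × 5.033 = 10.07 mol
V(NH3) = nRT/P = 10.07 × 62.36 × 978.15 / 2530 = 242.8 L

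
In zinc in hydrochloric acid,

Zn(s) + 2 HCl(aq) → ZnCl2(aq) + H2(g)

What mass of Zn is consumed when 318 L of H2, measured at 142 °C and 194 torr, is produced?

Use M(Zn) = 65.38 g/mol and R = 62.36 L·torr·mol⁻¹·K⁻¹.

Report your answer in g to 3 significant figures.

156 g

n(H2) = PV/RT = (194 × 318) / (62.36 × 415.15) = 2.383 mol
n(Zn) = (1/1) × 2.383 = 2.383 mol
m(Zn) = 2.383 × 65.38 = 155.8 g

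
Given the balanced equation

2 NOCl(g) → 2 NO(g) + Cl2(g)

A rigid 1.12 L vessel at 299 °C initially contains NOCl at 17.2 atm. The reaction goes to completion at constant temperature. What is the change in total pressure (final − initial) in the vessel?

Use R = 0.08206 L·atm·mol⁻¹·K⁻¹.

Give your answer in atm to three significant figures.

At constant T and V, P ∝ n(gas): 2 mol gas → 3 mol gas.
P_final = (3/2) × 17.2 = 25.80 atm; ΔP = 25.80 − 17.2 = 8.600 atm

8.60 atm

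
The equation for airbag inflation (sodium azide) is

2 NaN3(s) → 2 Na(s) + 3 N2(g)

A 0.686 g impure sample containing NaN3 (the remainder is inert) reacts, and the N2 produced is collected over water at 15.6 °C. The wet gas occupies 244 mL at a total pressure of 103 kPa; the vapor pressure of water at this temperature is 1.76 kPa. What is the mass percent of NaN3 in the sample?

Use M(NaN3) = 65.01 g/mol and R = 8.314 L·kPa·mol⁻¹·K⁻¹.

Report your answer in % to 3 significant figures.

65.0 %

P(N2) = 103 − 1.76 = 101.2 kPa
n(N2) = PV/RT = (101.2 × 0.2440) / (8.314 × 288.75) = 0.01029 mol
n(NaN3) = (2/3) × 0.01029 = 0.006860 mol
m(NaN3) = 0.006860 × 65.01 = 0.4460 g
%NaN3 = 0.4460 / 0.686 × 100 = 65.01%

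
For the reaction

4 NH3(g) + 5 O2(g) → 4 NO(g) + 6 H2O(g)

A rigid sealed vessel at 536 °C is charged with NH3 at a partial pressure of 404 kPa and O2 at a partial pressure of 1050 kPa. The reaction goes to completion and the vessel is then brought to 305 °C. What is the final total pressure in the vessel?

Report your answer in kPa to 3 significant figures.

1110 kPa

At constant V, partial pressures at 536 °C are proportional to moles, so apply stoichiometry directly to pressures.
P(O2) required for 404 kPa of NH3 = (5/4) × 404 = 505.0 kPa; available 1050 kPa, so NH3 is limiting.
P(O2) remaining = 1050 − (5/4) × 404 = 545.0 kPa
P(gaseous products) = (4+6)/4 × 404 = 1010 kPa
P_total at 536 °C = 545.0 + 1010 = 1555 kPa
Scaling to 305 °C: P = 1555 × 578.15/809.15 = 1111 kPa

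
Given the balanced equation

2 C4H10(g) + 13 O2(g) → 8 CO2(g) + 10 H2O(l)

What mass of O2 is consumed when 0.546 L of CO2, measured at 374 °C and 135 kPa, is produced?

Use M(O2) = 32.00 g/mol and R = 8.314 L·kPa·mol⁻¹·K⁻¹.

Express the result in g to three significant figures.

0.712 g

n(CO2) = PV/RT = (135 × 0.546) / (8.314 × 647.15) = 0.01370 mol
n(O2) = (13/8) × 0.01370 = 0.02226 mol
m(O2) = 0.02226 × 32.00 = 0.7123 g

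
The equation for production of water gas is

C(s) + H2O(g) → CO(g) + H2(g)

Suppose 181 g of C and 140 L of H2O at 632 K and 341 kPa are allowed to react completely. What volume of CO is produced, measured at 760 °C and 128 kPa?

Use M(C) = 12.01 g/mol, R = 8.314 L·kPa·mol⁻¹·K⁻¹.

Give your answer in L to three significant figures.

n(C) = 181 / 12.01 = 15.07 mol
n(H2O) = PV/RT = (341 × 140) / (8.314 × 632) = 9.086 mol
For 15.07 mol C, stoichiometry requires (1/1) × 15.07 = 15.07 mol H2O; 9.086 mol is available, so H2O is limiting.
n(CO) = (1/1) × 9.086 = 9.086 mol
V(CO) = nRT/P = 9.086 × 8.314 × 1033.15 / 128 = 609.7 L

610 L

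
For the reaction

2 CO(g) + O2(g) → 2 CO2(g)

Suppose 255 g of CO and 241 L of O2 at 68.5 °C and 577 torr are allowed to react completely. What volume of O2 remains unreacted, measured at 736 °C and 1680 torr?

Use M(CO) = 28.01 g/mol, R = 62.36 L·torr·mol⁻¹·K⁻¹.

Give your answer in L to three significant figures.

n(CO) = 255 / 28.01 = 9.104 mol
n(O2) = PV/RT = (577 × 241) / (62.36 × 341.65) = 6.527 mol
For 9.104 mol CO, stoichiometry requires (1/2) × 9.104 = 4.552 mol O2; 6.527 mol is available, so CO is limiting.
n(O2) consumed = (1/2) × 9.104 = 4.552 mol; remaining = 6.527 − 4.552 = 1.975 mol
V(O2) = nRT/P = 1.975 × 62.36 × 1009.15 / 1680 = 73.98 L

74.0 L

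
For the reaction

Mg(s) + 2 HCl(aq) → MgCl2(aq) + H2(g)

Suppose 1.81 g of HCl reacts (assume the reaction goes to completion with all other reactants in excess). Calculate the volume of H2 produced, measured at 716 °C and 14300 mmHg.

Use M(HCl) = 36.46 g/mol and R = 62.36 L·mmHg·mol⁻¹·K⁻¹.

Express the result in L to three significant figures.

n(HCl) = 1.810 / 36.46 = 0.04964 mol
n(H2) = (1/2) × 0.04964 = 0.02482 mol
V = nRT/P = 0.02482 × 62.36 × 989.15 / 14300 = 0.1071 L

0.107 L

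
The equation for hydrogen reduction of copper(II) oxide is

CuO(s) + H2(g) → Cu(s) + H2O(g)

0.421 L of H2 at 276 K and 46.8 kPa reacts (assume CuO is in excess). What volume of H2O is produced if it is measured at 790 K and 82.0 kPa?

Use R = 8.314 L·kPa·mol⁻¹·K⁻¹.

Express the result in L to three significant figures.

n(H2) = PV/RT = (46.8 × 0.421) / (8.314 × 276) = 0.008586 mol
n(H2O) = (1/1) × 0.008586 = 0.008586 mol
V = nRT/P = 0.008586 × 8.314 × 790 / 82.0 = 0.6877 L

0.688 L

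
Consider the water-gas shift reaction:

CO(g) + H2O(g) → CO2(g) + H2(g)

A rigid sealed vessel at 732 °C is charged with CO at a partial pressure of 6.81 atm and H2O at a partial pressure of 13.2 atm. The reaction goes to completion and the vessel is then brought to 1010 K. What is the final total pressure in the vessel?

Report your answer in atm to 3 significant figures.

20.1 atm

With V and T fixed, P_i ∝ n_i, so the mole ratios apply directly to partial pressures at 732 °C.
P(H2O) required for 6.81 atm of CO = (1/1) × 6.81 = 6.810 atm; available 13.2 atm, so CO is limiting.
P(H2O) remaining = 13.2 − (1/1) × 6.81 = 6.390 atm
P(gaseous products) = (1+1)/1 × 6.81 = 13.62 atm
P_total at 732 °C = 6.390 + 13.62 = 20.01 atm
Scaling to 1010 K: P = 20.01 × 1010/1005.15 = 20.11 atm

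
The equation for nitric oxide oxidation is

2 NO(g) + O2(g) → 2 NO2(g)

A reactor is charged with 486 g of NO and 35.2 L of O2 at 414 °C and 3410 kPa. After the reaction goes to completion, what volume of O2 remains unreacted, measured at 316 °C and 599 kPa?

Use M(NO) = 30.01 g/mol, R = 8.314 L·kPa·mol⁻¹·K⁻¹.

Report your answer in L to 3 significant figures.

n(NO) = 486 / 30.01 = 16.19 mol
n(O2) = PV/RT = (3410 × 35.2) / (8.314 × 687.15) = 21.01 mol
For 16.19 mol NO, stoichiometry requires (1/2) × 16.19 = 8.095 mol O2; 21.01 mol is available, so NO is limiting.
n(O2) consumed = (1/2) × 16.19 = 8.095 mol; remaining = 21.01 − 8.095 = 12.92 mol
V(O2) = nRT/P = 12.92 × 8.314 × 589.15 / 599 = 105.7 L

106 L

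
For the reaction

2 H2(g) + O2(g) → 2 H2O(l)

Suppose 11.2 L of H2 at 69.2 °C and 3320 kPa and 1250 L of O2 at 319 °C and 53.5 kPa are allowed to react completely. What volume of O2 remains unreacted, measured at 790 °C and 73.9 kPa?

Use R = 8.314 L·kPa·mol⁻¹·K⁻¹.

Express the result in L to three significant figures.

843 L

n(H2) = PV/RT = (3320 × 11.2) / (8.314 × 342.35) = 13.06 mol
n(O2) = PV/RT = (53.5 × 1250) / (8.314 × 592.15) = 13.58 mol
For 13.06 mol H2, stoichiometry requires (1/2) × 13.06 = 6.530 mol O2; 13.58 mol is available, so H2 is limiting.
n(O2) consumed = (1/2) × 13.06 = 6.530 mol; remaining = 13.58 − 6.530 = 7.050 mol
V(O2) = nRT/P = 7.050 × 8.314 × 1063.15 / 73.9 = 843.2 L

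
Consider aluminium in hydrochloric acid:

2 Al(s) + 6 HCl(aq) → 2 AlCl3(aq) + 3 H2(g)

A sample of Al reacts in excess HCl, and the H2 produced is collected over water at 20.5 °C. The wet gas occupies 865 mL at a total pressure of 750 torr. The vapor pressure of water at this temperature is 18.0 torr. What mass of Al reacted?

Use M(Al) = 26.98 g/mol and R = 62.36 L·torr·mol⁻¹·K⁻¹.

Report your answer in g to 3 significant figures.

P(H2) = 750 − 18.0 = 732.0 torr
n(H2) = PV/RT = (732.0 × 0.8650) / (62.36 × 293.65) = 0.03458 mol
n(Al) = (2/3) × 0.03458 = 0.02305 mol
m(Al) = 0.02305 × 26.98 = 0.6219 g

0.622 g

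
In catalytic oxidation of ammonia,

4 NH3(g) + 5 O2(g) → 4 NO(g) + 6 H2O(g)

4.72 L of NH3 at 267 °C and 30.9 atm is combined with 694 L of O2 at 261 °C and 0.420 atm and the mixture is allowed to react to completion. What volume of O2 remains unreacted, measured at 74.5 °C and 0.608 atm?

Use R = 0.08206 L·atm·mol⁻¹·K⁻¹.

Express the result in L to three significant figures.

119 L

n(NH3) = PV/RT = (30.9 × 4.72) / (0.08206 × 540.15) = 3.290 mol
n(O2) = PV/RT = (0.420 × 694) / (0.08206 × 534.15) = 6.650 mol
For 3.290 mol NH3, stoichiometry requires (5/4) × 3.290 = 4.112 mol O2; 6.650 mol is available, so NH3 is limiting.
n(O2) consumed = (5/4) × 3.290 = 4.112 mol; remaining = 6.650 − 4.112 = 2.538 mol
V(O2) = nRT/P = 2.538 × 0.08206 × 347.65 / 0.608 = 119.1 L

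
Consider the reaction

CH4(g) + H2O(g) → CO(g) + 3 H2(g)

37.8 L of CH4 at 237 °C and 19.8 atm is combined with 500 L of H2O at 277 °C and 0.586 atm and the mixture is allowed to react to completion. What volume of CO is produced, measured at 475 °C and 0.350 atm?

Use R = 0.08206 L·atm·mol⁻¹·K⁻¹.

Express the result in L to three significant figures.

1140 L

n(CH4) = PV/RT = (19.8 × 37.8) / (0.08206 × 510.15) = 17.88 mol
n(H2O) = PV/RT = (0.586 × 500) / (0.08206 × 550.15) = 6.490 mol
For 17.88 mol CH4, stoichiometry requires (1/1) × 17.88 = 17.88 mol H2O; 6.490 mol is available, so H2O is limiting.
n(CO) = (1/1) × 6.490 = 6.490 mol
V(CO) = nRT/P = 6.490 × 0.08206 × 748.15 / 0.350 = 1138 L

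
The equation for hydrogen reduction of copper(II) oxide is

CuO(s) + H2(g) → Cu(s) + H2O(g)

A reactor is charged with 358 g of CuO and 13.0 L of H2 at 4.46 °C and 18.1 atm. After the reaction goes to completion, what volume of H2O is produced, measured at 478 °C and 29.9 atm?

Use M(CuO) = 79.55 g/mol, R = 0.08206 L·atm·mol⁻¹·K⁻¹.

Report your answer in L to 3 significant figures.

n(CuO) = 358 / 79.55 = 4.500 mol
n(H2) = PV/RT = (18.1 × 13.0) / (0.08206 × 277.61) = 10.33 mol
For 4.500 mol CuO, stoichiometry requires (1/1) × 4.500 = 4.500 mol H2; 10.33 mol is available, so CuO is limiting.
n(H2O) = (1/1) × 4.500 = 4.500 mol
V(H2O) = nRT/P = 4.500 × 0.08206 × 751.15 / 29.9 = 9.277 L

9.28 L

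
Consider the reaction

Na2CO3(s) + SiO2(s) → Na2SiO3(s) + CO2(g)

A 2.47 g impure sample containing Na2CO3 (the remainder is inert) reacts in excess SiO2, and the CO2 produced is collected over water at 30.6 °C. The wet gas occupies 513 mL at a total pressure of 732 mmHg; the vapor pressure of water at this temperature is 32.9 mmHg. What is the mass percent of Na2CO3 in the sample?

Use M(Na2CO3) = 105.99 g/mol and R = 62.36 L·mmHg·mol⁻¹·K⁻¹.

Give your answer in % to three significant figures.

P(CO2) = 732 − 32.9 = 699.1 mmHg
n(CO2) = PV/RT = (699.1 × 0.5130) / (62.36 × 303.75) = 0.01893 mol
n(Na2CO3) = (1/1) × 0.01893 = 0.01893 mol
m(Na2CO3) = 0.01893 × 105.99 = 2.006 g
%Na2CO3 = 2.006 / 2.47 × 100 = 81.21%

81.2 %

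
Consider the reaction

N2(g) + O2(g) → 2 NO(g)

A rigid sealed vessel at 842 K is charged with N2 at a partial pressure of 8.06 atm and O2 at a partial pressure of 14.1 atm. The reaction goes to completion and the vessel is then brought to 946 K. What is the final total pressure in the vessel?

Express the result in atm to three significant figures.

With V and T fixed, P_i ∝ n_i, so the mole ratios apply directly to partial pressures at 842 K.
P(O2) required for 8.06 atm of N2 = (1/1) × 8.06 = 8.060 atm; available 14.1 atm, so N2 is limiting.
P(O2) remaining = 14.1 − (1/1) × 8.06 = 6.040 atm
P(gaseous products) = (2)/1 × 8.06 = 16.12 atm
P_total at 842 K = 6.040 + 16.12 = 22.16 atm
Scaling to 946 K: P = 22.16 × 946/842 = 24.90 atm

24.9 atm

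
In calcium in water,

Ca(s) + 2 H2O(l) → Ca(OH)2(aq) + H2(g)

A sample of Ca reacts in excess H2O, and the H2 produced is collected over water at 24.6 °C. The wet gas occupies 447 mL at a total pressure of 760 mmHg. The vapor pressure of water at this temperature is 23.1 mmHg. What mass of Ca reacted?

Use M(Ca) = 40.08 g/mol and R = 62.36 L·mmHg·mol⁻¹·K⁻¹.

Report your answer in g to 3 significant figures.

0.711 g

P(H2) = 760 − 23.1 = 736.9 mmHg
n(H2) = PV/RT = (736.9 × 0.4470) / (62.36 × 297.75) = 0.01774 mol
n(Ca) = (1/1) × 0.01774 = 0.01774 mol
m(Ca) = 0.01774 × 40.08 = 0.7110 g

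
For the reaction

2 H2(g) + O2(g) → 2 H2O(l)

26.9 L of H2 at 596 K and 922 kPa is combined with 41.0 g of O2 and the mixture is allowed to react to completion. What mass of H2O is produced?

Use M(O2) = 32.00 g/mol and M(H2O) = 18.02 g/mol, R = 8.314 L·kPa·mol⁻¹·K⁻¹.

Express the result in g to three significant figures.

46.2 g

n(H2) = PV/RT = (922 × 26.9) / (8.314 × 596) = 5.005 mol
n(O2) = 41.0 / 32.00 = 1.281 mol
For 5.005 mol H2, stoichiometry requires (1/2) × 5.005 = 2.502 mol O2; 1.281 mol is available, so O2 is limiting.
n(H2O) = (2/1) × 1.281 = 2.562 mol
m(H2O) = 2.562 × 18.02 = 46.17 g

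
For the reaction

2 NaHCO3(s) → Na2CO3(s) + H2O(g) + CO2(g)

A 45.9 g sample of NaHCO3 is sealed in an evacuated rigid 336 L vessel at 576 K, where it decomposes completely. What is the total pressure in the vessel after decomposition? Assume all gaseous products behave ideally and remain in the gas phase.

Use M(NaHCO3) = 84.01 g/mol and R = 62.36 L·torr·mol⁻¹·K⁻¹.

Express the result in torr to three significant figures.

n(NaHCO3) = 45.9 / 84.01 = 0.5464 mol
n(gas produced) = (2/2) × 0.5464 = 0.5464 mol
P = nRT/V = 0.5464 × 62.36 × 576 / 336 = 58.41 torr

58.4 torr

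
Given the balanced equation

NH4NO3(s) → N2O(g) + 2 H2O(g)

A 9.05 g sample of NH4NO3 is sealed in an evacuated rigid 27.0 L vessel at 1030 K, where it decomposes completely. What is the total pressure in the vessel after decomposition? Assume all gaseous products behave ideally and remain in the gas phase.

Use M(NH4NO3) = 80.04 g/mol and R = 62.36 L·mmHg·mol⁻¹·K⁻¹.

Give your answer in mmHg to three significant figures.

n(NH4NO3) = 9.05 / 80.04 = 0.1131 mol
n(gas produced) = (3/1) × 0.1131 = 0.3393 mol
P = nRT/V = 0.3393 × 62.36 × 1030 / 27.0 = 807.2 mmHg

807 mmHg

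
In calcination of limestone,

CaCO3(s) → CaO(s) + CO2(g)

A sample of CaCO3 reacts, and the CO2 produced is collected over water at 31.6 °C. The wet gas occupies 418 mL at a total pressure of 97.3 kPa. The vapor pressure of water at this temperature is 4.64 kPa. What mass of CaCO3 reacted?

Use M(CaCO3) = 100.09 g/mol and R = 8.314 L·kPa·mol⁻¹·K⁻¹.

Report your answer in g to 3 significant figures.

P(CO2) = 97.3 − 4.64 = 92.66 kPa
n(CO2) = PV/RT = (92.66 × 0.4180) / (8.314 × 304.75) = 0.01529 mol
n(CaCO3) = (1/1) × 0.01529 = 0.01529 mol
m(CaCO3) = 0.01529 × 100.09 = 1.530 g

1.53 g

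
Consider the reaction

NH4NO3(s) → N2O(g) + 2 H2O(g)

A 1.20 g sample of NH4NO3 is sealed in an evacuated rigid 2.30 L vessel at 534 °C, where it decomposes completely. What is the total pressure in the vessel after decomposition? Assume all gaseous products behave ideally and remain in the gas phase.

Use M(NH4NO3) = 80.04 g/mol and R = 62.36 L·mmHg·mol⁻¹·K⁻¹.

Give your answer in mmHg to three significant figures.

n(NH4NO3) = 1.20 / 80.04 = 0.01499 mol
n(gas produced) = (3/1) × 0.01499 = 0.04497 mol
P = nRT/V = 0.04497 × 62.36 × 807.15 / 2.30 = 984.1 mmHg

984 mmHg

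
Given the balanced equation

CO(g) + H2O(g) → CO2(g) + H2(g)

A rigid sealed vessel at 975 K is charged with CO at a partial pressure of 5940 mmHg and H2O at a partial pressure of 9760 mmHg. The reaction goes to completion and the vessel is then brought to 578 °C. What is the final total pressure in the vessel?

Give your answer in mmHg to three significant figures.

13700 mmHg

Because the vessel is rigid and T is held at 975 K, work the stoichiometry in partial pressures (P_i = n_iRT/V).
P(H2O) required for 5940 mmHg of CO = (1/1) × 5940 = 5940 mmHg; available 9760 mmHg, so CO is limiting.
P(H2O) remaining = 9760 − (1/1) × 5940 = 3820 mmHg
P(gaseous products) = (1+1)/1 × 5940 = 11880 mmHg
P_total at 975 K = 3820 + 11880 = 15700 mmHg
Scaling to 578 °C: P = 15700 × 851.15/975 = 13710 mmHg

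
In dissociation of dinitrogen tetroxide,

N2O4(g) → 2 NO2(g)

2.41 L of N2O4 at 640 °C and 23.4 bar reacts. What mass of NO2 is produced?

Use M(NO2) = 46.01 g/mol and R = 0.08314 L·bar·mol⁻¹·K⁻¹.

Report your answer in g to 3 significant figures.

68.4 g

n(N2O4) = PV/RT = (23.4 × 2.41) / (0.08314 × 913.15) = 0.7428 mol
n(NO2) = (2/1) × 0.7428 = 1.486 mol
m(NO2) = 1.486 × 46.01 = 68.37 g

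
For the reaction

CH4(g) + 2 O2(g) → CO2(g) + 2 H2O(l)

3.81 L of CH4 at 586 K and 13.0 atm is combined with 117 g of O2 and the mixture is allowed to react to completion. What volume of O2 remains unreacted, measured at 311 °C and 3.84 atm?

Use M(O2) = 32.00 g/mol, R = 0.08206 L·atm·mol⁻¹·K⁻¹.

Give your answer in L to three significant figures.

n(CH4) = PV/RT = (13.0 × 3.81) / (0.08206 × 586) = 1.030 mol
n(O2) = 117 / 32.00 = 3.656 mol
For 1.030 mol CH4, stoichiometry requires (2/1) × 1.030 = 2.060 mol O2; 3.656 mol is available, so CH4 is limiting.
n(O2) consumed = (2/1) × 1.030 = 2.060 mol; remaining = 3.656 − 2.060 = 1.596 mol
V(O2) = nRT/P = 1.596 × 0.08206 × 584.15 / 3.84 = 19.92 L

19.9 L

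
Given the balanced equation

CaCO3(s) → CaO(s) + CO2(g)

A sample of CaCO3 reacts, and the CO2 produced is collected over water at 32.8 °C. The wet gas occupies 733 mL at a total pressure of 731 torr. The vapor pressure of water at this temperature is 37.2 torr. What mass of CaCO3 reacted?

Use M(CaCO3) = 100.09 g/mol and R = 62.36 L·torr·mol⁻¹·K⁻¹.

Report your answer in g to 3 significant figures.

2.67 g

P(CO2) = 731 − 37.2 = 693.8 torr
n(CO2) = PV/RT = (693.8 × 0.7330) / (62.36 × 305.95) = 0.02666 mol
n(CaCO3) = (1/1) × 0.02666 = 0.02666 mol
m(CaCO3) = 0.02666 × 100.09 = 2.668 g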